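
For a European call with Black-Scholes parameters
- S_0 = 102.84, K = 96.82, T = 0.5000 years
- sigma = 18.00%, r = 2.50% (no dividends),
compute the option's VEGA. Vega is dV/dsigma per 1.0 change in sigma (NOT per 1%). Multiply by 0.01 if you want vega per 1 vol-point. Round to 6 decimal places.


Answer: Vega = 23.701968

Derivation:
d1 = 0.6357738325; d2 = 0.5084946119
phi(d1) = 0.3259397547; exp(-qT) = 1.0000000000; exp(-rT) = 0.9875778005
Vega = S * exp(-qT) * phi(d1) * sqrt(T) = 102.8400 * 1.0000000000 * 0.3259397547 * 0.7071067812 = 23.701968


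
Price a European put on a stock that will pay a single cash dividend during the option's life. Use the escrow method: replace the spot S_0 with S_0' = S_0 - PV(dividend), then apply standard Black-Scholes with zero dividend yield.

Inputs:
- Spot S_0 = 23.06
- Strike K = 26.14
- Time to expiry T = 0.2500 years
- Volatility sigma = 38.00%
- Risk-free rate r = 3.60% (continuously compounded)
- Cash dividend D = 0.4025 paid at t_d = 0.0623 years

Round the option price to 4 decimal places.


Answer: Price = 3.8980

Derivation:
PV(D) = D * exp(-r * t_d) = 0.4025 * 0.99775971 = 0.40159828
S_0' = S_0 - PV(D) = 23.0600 - 0.40159828 = 22.65840172
d1 = (ln(S_0'/K) + (r + sigma^2/2)*T) / (sigma*sqrt(T)) = -0.60992625
d2 = d1 - sigma*sqrt(T) = -0.79992625
exp(-rT) = 0.99104038
N(-d1) = 0.72904467; N(-d2) = 0.78812324
P = K * exp(-rT) * N(-d2) - S_0' * N(-d1) = 26.1400 * 0.99104038 * 0.78812324 - 22.65840172 * 0.72904467 = 3.8980


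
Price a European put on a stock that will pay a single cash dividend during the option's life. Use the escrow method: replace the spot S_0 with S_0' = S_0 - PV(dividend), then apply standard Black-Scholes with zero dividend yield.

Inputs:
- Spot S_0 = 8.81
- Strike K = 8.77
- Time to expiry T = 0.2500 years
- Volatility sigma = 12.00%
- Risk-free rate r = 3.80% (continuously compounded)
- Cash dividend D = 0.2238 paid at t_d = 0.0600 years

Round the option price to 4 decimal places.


Answer: Price = 0.2608

Derivation:
PV(D) = D * exp(-r * t_d) = 0.2238 * 0.99772260 = 0.22329032
S_0' = S_0 - PV(D) = 8.8100 - 0.22329032 = 8.58670968
d1 = (ln(S_0'/K) + (r + sigma^2/2)*T) / (sigma*sqrt(T)) = -0.16368640
d2 = d1 - sigma*sqrt(T) = -0.22368640
exp(-rT) = 0.99054498
N(-d1) = 0.56501099; N(-d2) = 0.58849934
P = K * exp(-rT) * N(-d2) - S_0' * N(-d1) = 8.7700 * 0.99054498 * 0.58849934 - 8.58670968 * 0.56501099 = 0.2608


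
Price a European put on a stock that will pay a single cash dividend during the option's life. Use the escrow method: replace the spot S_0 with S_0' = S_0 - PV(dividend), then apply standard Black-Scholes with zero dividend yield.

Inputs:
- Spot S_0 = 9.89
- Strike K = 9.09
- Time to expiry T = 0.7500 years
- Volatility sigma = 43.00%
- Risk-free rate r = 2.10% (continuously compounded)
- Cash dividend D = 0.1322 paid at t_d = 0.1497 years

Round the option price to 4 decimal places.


Answer: Price = 1.0132

Derivation:
PV(D) = D * exp(-r * t_d) = 0.1322 * 0.99686124 = 0.13178506
S_0' = S_0 - PV(D) = 9.8900 - 0.13178506 = 9.75821494
d1 = (ln(S_0'/K) + (r + sigma^2/2)*T) / (sigma*sqrt(T)) = 0.41897391
d2 = d1 - sigma*sqrt(T) = 0.04658298
exp(-rT) = 0.98437338
N(-d1) = 0.33761760; N(-d2) = 0.48142280
P = K * exp(-rT) * N(-d2) - S_0' * N(-d1) = 9.0900 * 0.98437338 * 0.48142280 - 9.75821494 * 0.33761760 = 1.0132


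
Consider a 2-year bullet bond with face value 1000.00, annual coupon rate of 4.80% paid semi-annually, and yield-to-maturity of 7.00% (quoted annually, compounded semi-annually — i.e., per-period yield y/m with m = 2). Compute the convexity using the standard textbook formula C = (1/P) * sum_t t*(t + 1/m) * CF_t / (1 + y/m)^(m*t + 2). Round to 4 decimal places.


Answer: Convexity = 4.4476

Derivation:
Coupon per period c = face * coupon_rate / m = 24.000000
Periods per year m = 2; per-period yield y/m = 0.035000
Number of cashflows N = 4
Cashflows (t years, CF_t, discount factor 1/(1+y/m)^(m*t), PV):
  t = 0.5000: CF_t = 24.000000, DF = 0.966184, PV = 23.188406
  t = 1.0000: CF_t = 24.000000, DF = 0.933511, PV = 22.404257
  t = 1.5000: CF_t = 24.000000, DF = 0.901943, PV = 21.646625
  t = 2.0000: CF_t = 1024.000000, DF = 0.871442, PV = 892.356841
Price P = sum_t PV_t = 959.596129
Convexity numerator sum_t t*(t + 1/m) * CF_t / (1+y/m)^(m*t + 2):
  t = 0.5000: term = 10.823312
  t = 1.0000: term = 31.371920
  t = 1.5000: term = 60.622068
  t = 2.0000: term = 4165.123299
Convexity = (1/P) * sum = 4267.940600 / 959.596129 = 4.447643


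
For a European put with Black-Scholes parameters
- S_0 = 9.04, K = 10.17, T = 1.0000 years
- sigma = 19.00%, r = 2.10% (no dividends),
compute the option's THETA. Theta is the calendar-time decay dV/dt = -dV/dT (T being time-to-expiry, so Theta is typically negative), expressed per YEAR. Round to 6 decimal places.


d1 = -0.4143843982; d2 = -0.6043843982
phi(d1) = 0.3661194078; exp(-qT) = 1.0000000000; exp(-rT) = 0.9792189646
Theta = -S*exp(-qT)*phi(d1)*sigma/(2*sqrt(T)) + r*K*exp(-rT)*N(-d2) - q*S*exp(-qT)*N(-d1)
N(-d1) = 0.6607036934; N(-d2) = 0.7272059469; sqrt(T) = 1.0000000000
Term 1 = -9.0400 * 1.0000000000 * 0.3661194078 * 0.1900 / (2 * 1.0000000000) = -0.3144233474
Term 2 = 0.0210 * 10.1700 * 0.9792189646 * 0.7272059469 = 0.1520818845
Term 3 = 0 (no dividend yield, q = 0)
Theta = -0.3144233474 + (0.1520818845) + (0.0000000000) = -0.162341

Answer: Theta = -0.162341


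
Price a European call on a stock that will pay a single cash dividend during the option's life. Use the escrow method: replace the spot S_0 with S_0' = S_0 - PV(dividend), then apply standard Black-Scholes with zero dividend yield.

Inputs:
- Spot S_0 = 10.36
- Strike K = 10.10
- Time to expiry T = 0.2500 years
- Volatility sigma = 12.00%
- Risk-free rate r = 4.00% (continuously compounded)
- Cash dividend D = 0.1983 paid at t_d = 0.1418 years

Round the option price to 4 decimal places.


PV(D) = D * exp(-r * t_d) = 0.1983 * 0.99434406 = 0.19717843
S_0' = S_0 - PV(D) = 10.3600 - 0.19717843 = 10.16282157
d1 = (ln(S_0'/K) + (r + sigma^2/2)*T) / (sigma*sqrt(T)) = 0.30001156
d2 = d1 - sigma*sqrt(T) = 0.24001156
exp(-rT) = 0.99004983
N(d1) = 0.61791583; N(d2) = 0.59483935
C = S_0' * N(d1) - K * exp(-rT) * N(d2) = 10.16282157 * 0.61791583 - 10.1000 * 0.99004983 * 0.59483935 = 0.3317

Answer: Price = 0.3317


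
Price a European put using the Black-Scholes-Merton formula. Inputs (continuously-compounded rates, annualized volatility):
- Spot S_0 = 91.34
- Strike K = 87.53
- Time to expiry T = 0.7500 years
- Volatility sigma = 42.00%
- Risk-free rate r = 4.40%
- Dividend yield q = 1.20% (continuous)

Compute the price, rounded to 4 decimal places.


Answer: Price = 9.9349

Derivation:
d1 = (ln(S/K) + (r - q + 0.5*sigma^2) * T) / (sigma * sqrt(T)) = 0.36498769
d2 = d1 - sigma * sqrt(T) = 0.00125702
exp(-rT) = 0.96753856; exp(-qT) = 0.99104038
P = K * exp(-rT) * N(-d2) - S_0 * exp(-qT) * N(-d1)
N(-d1) = 0.35756030; N(-d2) = 0.49949852
P = 87.5300 * 0.96753856 * 0.49949852 - 91.3400 * 0.99104038 * 0.35756030 = 9.9349


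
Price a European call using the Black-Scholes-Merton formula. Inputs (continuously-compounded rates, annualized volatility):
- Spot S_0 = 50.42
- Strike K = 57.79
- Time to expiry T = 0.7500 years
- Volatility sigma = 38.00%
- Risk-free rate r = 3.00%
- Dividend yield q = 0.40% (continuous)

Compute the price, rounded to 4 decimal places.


d1 = (ln(S/K) + (r - q + 0.5*sigma^2) * T) / (sigma * sqrt(T)) = -0.19076209
d2 = d1 - sigma * sqrt(T) = -0.51985174
exp(-rT) = 0.97775124; exp(-qT) = 0.99700450
C = S_0 * exp(-qT) * N(d1) - K * exp(-rT) * N(d2)
N(d1) = 0.42435600; N(d2) = 0.30158346
C = 50.4200 * 0.99700450 * 0.42435600 - 57.7900 * 0.97775124 * 0.30158346 = 4.2912

Answer: Price = 4.2912


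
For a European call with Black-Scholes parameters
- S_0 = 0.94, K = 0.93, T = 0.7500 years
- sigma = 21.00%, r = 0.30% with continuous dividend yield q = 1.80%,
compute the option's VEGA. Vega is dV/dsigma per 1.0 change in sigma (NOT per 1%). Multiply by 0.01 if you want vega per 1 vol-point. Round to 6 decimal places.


d1 = 0.0878825486; d2 = -0.0939827862
phi(d1) = 0.3974046673; exp(-qT) = 0.9865907163; exp(-rT) = 0.9977525294
Vega = S * exp(-qT) * phi(d1) * sqrt(T) = 0.9400 * 0.9865907163 * 0.3974046673 * 0.8660254038 = 0.319175

Answer: Vega = 0.319175


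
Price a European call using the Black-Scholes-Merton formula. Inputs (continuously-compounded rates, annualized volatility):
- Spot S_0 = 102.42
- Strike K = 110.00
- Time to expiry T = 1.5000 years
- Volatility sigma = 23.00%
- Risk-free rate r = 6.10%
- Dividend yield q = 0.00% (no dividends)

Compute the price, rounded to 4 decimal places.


Answer: Price = 12.4056

Derivation:
d1 = (ln(S/K) + (r - q + 0.5*sigma^2) * T) / (sigma * sqrt(T)) = 0.21220618
d2 = d1 - sigma * sqrt(T) = -0.06948514
exp(-rT) = 0.91256132; exp(-qT) = 1.00000000
C = S_0 * exp(-qT) * N(d1) - K * exp(-rT) * N(d2)
N(d1) = 0.58402691; N(d2) = 0.47230173
C = 102.4200 * 1.00000000 * 0.58402691 - 110.0000 * 0.91256132 * 0.47230173 = 12.4056


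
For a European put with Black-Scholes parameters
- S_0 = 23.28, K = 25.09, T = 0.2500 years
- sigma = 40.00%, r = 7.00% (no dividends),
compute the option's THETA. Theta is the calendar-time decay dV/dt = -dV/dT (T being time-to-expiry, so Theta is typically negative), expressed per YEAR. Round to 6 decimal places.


d1 = -0.1868736876; d2 = -0.3868736876
phi(d1) = 0.3920368570; exp(-qT) = 1.0000000000; exp(-rT) = 0.9826522357
Theta = -S*exp(-qT)*phi(d1)*sigma/(2*sqrt(T)) + r*K*exp(-rT)*N(-d2) - q*S*exp(-qT)*N(-d1)
N(-d1) = 0.5741201650; N(-d2) = 0.6505751392; sqrt(T) = 0.5000000000
Term 1 = -23.2800 * 1.0000000000 * 0.3920368570 * 0.4000 / (2 * 0.5000000000) = -3.6506472124
Term 2 = 0.0700 * 25.0900 * 0.9826522357 * 0.6505751392 = 1.1227834727
Term 3 = 0 (no dividend yield, q = 0)
Theta = -3.6506472124 + (1.1227834727) + (0.0000000000) = -2.527864

Answer: Theta = -2.527864


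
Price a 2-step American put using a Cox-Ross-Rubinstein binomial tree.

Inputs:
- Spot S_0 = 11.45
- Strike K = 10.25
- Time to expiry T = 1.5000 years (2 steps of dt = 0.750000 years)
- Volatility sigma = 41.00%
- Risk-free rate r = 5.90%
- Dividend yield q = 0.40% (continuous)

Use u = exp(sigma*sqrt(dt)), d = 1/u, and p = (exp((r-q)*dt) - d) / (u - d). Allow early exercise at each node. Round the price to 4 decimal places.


dt = T/N = 0.750000
u = exp(sigma*sqrt(dt)) = 1.426281; d = 1/u = 0.701124
p = (exp((r-q)*dt) - d) / (u - d) = 0.470227
Discount per step: exp(-r*dt) = 0.956715
Stock lattice S(k, i) with i counting down-moves:
  k=0: S(0,0) = 11.4500
  k=1: S(1,0) = 16.3309; S(1,1) = 8.0279
  k=2: S(2,0) = 23.2925; S(2,1) = 11.4500; S(2,2) = 5.6285
Terminal payoffs V(N, i) = max(K - S_T, 0):
  V(2,0) = 0.000000; V(2,1) = 0.000000; V(2,2) = 4.621467
Backward induction: V(k, i) = exp(-r*dt) * [p * V(k+1, i) + (1-p) * V(k+1, i+1)]; then take max(V_cont, immediate exercise) for American.
  V(1,0) = exp(-r*dt) * [p*0.000000 + (1-p)*0.000000] = 0.000000; exercise = 0.000000; V(1,0) = max -> 0.000000
  V(1,1) = exp(-r*dt) * [p*0.000000 + (1-p)*4.621467] = 2.342351; exercise = 2.222129; V(1,1) = max -> 2.342351
  V(0,0) = exp(-r*dt) * [p*0.000000 + (1-p)*2.342351] = 1.187201; exercise = 0.000000; V(0,0) = max -> 1.187201

Answer: Price = V(0,0) = 1.1872


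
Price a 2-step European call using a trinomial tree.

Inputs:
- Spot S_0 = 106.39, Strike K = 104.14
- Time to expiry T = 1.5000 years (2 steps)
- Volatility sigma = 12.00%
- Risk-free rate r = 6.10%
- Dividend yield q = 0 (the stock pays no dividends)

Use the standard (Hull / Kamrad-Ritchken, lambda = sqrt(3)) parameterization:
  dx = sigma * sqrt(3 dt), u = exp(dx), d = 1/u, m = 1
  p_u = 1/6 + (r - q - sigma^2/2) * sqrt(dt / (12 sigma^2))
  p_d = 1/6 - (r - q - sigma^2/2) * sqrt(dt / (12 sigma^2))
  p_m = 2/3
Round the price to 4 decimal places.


Answer: Price = V(0,0) = 12.2831

Derivation:
dt = T/N = 0.750000; dx = sigma*sqrt(3*dt) = 0.180000
u = exp(dx) = 1.197217; d = 1/u = 0.835270
p_u = 0.278750, p_m = 0.666667, p_d = 0.054583
Discount per step: exp(-r*dt) = 0.955281
Stock lattice S(k, j) with j the centered position index:
  k=0: S(0,+0) = 106.3900
  k=1: S(1,-1) = 88.8644; S(1,+0) = 106.3900; S(1,+1) = 127.3720
  k=2: S(2,-2) = 74.2258; S(2,-1) = 88.8644; S(2,+0) = 106.3900; S(2,+1) = 127.3720; S(2,+2) = 152.4919
Terminal payoffs V(N, j) = max(S_T - K, 0):
  V(2,-2) = 0.000000; V(2,-1) = 0.000000; V(2,+0) = 2.250000; V(2,+1) = 23.231955; V(2,+2) = 48.351916
Backward induction: V(k, j) = exp(-r*dt) * [p_u * V(k+1, j+1) + p_m * V(k+1, j) + p_d * V(k+1, j-1)]
  V(1,-1) = exp(-r*dt) * [p_u*2.250000 + p_m*0.000000 + p_d*0.000000] = 0.599140
  V(1,+0) = exp(-r*dt) * [p_u*23.231955 + p_m*2.250000 + p_d*0.000000] = 7.619231
  V(1,+1) = exp(-r*dt) * [p_u*48.351916 + p_m*23.231955 + p_d*2.250000] = 27.788047
  V(0,+0) = exp(-r*dt) * [p_u*27.788047 + p_m*7.619231 + p_d*0.599140] = 12.283103


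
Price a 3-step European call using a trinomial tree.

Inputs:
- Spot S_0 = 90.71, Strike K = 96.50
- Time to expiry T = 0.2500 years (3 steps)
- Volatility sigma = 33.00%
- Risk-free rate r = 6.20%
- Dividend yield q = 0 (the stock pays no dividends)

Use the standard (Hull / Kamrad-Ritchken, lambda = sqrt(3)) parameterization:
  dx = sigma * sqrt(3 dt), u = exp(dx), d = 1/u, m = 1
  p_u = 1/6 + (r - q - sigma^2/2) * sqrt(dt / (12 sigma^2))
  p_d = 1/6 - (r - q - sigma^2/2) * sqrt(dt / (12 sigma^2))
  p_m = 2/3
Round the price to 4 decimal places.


dt = T/N = 0.083333; dx = sigma*sqrt(3*dt) = 0.165000
u = exp(dx) = 1.179393; d = 1/u = 0.847894
p_u = 0.168573, p_m = 0.666667, p_d = 0.164760
Discount per step: exp(-r*dt) = 0.994847
Stock lattice S(k, j) with j the centered position index:
  k=0: S(0,+0) = 90.7100
  k=1: S(1,-1) = 76.9124; S(1,+0) = 90.7100; S(1,+1) = 106.9827
  k=2: S(2,-2) = 65.2136; S(2,-1) = 76.9124; S(2,+0) = 90.7100; S(2,+1) = 106.9827; S(2,+2) = 126.1747
  k=3: S(3,-3) = 55.2942; S(3,-2) = 65.2136; S(3,-1) = 76.9124; S(3,+0) = 90.7100; S(3,+1) = 106.9827; S(3,+2) = 126.1747; S(3,+3) = 148.8096
Terminal payoffs V(N, j) = max(S_T - K, 0):
  V(3,-3) = 0.000000; V(3,-2) = 0.000000; V(3,-1) = 0.000000; V(3,+0) = 0.000000; V(3,+1) = 10.482750; V(3,+2) = 29.674719; V(3,+3) = 52.309595
Backward induction: V(k, j) = exp(-r*dt) * [p_u * V(k+1, j+1) + p_m * V(k+1, j) + p_d * V(k+1, j-1)]
  V(2,-2) = exp(-r*dt) * [p_u*0.000000 + p_m*0.000000 + p_d*0.000000] = 0.000000
  V(2,-1) = exp(-r*dt) * [p_u*0.000000 + p_m*0.000000 + p_d*0.000000] = 0.000000
  V(2,+0) = exp(-r*dt) * [p_u*10.482750 + p_m*0.000000 + p_d*0.000000] = 1.758004
  V(2,+1) = exp(-r*dt) * [p_u*29.674719 + p_m*10.482750 + p_d*0.000000] = 11.929070
  V(2,+2) = exp(-r*dt) * [p_u*52.309595 + p_m*29.674719 + p_d*10.482750] = 30.171990
  V(1,-1) = exp(-r*dt) * [p_u*1.758004 + p_m*0.000000 + p_d*0.000000] = 0.294825
  V(1,+0) = exp(-r*dt) * [p_u*11.929070 + p_m*1.758004 + p_d*0.000000] = 3.166522
  V(1,+1) = exp(-r*dt) * [p_u*30.171990 + p_m*11.929070 + p_d*1.758004] = 13.259866
  V(0,+0) = exp(-r*dt) * [p_u*13.259866 + p_m*3.166522 + p_d*0.294825] = 4.372201

Answer: Price = V(0,0) = 4.3722


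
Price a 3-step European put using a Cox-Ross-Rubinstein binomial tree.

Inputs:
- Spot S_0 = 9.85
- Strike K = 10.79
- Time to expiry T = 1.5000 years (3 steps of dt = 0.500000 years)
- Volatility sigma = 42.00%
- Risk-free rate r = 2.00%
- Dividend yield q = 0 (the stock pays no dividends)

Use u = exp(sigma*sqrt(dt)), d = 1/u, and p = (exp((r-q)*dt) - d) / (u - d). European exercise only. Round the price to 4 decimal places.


dt = T/N = 0.500000
u = exp(sigma*sqrt(dt)) = 1.345795; d = 1/u = 0.743055
p = (exp((r-q)*dt) - d) / (u - d) = 0.442969
Discount per step: exp(-r*dt) = 0.990050
Stock lattice S(k, i) with i counting down-moves:
  k=0: S(0,0) = 9.8500
  k=1: S(1,0) = 13.2561; S(1,1) = 7.3191
  k=2: S(2,0) = 17.8400; S(2,1) = 9.8500; S(2,2) = 5.4385
  k=3: S(3,0) = 24.0089; S(3,1) = 13.2561; S(3,2) = 7.3191; S(3,3) = 4.0411
Terminal payoffs V(N, i) = max(K - S_T, 0):
  V(3,0) = 0.000000; V(3,1) = 0.000000; V(3,2) = 3.470906; V(3,3) = 6.748900
Backward induction: V(k, i) = exp(-r*dt) * [p * V(k+1, i) + (1-p) * V(k+1, i+1)].
  V(2,0) = exp(-r*dt) * [p*0.000000 + (1-p)*0.000000] = 0.000000
  V(2,1) = exp(-r*dt) * [p*0.000000 + (1-p)*3.470906] = 1.914165
  V(2,2) = exp(-r*dt) * [p*3.470906 + (1-p)*6.748900] = 5.244146
  V(1,0) = exp(-r*dt) * [p*0.000000 + (1-p)*1.914165] = 1.055640
  V(1,1) = exp(-r*dt) * [p*1.914165 + (1-p)*5.244146] = 3.731565
  V(0,0) = exp(-r*dt) * [p*1.055640 + (1-p)*3.731565] = 2.520878

Answer: Price = V(0,0) = 2.5209


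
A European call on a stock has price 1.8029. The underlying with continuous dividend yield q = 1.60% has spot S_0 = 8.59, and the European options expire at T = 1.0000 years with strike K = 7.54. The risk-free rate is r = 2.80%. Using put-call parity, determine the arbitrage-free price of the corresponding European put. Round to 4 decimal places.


Answer: Put price = 0.6811

Derivation:
Put-call parity: C - P = S_0 * exp(-qT) - K * exp(-rT).
S_0 * exp(-qT) = 8.5900 * 0.98412732 = 8.45365368
K * exp(-rT) = 7.5400 * 0.97238837 = 7.33180829
P = C - S*exp(-qT) + K*exp(-rT)
P = 1.8029 - 8.45365368 + 7.33180829 = 0.6811


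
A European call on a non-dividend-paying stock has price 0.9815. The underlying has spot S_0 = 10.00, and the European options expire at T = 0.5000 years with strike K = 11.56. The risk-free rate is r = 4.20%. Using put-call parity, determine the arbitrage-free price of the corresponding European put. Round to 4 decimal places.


Put-call parity: C - P = S_0 * exp(-qT) - K * exp(-rT).
S_0 * exp(-qT) = 10.0000 * 1.00000000 = 10.00000000
K * exp(-rT) = 11.5600 * 0.97921896 = 11.31977123
P = C - S*exp(-qT) + K*exp(-rT)
P = 0.9815 - 10.00000000 + 11.31977123 = 2.3013

Answer: Put price = 2.3013


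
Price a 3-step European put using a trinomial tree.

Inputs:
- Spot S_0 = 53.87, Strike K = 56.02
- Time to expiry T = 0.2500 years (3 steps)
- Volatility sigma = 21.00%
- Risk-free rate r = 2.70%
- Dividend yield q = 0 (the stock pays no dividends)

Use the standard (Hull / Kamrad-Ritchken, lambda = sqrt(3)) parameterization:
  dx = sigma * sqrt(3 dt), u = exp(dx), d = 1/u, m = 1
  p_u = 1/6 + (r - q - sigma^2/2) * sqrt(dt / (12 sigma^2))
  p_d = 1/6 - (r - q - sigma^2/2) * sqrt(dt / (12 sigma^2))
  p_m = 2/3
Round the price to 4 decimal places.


Answer: Price = V(0,0) = 3.3526

Derivation:
dt = T/N = 0.083333; dx = sigma*sqrt(3*dt) = 0.105000
u = exp(dx) = 1.110711; d = 1/u = 0.900325
p_u = 0.168631, p_m = 0.666667, p_d = 0.164702
Discount per step: exp(-r*dt) = 0.997753
Stock lattice S(k, j) with j the centered position index:
  k=0: S(0,+0) = 53.8700
  k=1: S(1,-1) = 48.5005; S(1,+0) = 53.8700; S(1,+1) = 59.8340
  k=2: S(2,-2) = 43.6662; S(2,-1) = 48.5005; S(2,+0) = 53.8700; S(2,+1) = 59.8340; S(2,+2) = 66.4582
  k=3: S(3,-3) = 39.3137; S(3,-2) = 43.6662; S(3,-1) = 48.5005; S(3,+0) = 53.8700; S(3,+1) = 59.8340; S(3,+2) = 66.4582; S(3,+3) = 73.8159
Terminal payoffs V(N, j) = max(K - S_T, 0):
  V(3,-3) = 16.706273; V(3,-2) = 12.353827; V(3,-1) = 7.519518; V(3,+0) = 2.150000; V(3,+1) = 0.000000; V(3,+2) = 0.000000; V(3,+3) = 0.000000
Backward induction: V(k, j) = exp(-r*dt) * [p_u * V(k+1, j+1) + p_m * V(k+1, j) + p_d * V(k+1, j-1)]
  V(2,-2) = exp(-r*dt) * [p_u*7.519518 + p_m*12.353827 + p_d*16.706273] = 12.227927
  V(2,-1) = exp(-r*dt) * [p_u*2.150000 + p_m*7.519518 + p_d*12.353827] = 7.393619
  V(2,+0) = exp(-r*dt) * [p_u*0.000000 + p_m*2.150000 + p_d*7.519518] = 2.665811
  V(2,+1) = exp(-r*dt) * [p_u*0.000000 + p_m*0.000000 + p_d*2.150000] = 0.353314
  V(2,+2) = exp(-r*dt) * [p_u*0.000000 + p_m*0.000000 + p_d*0.000000] = 0.000000
  V(1,-1) = exp(-r*dt) * [p_u*2.665811 + p_m*7.393619 + p_d*12.227927] = 7.375972
  V(1,+0) = exp(-r*dt) * [p_u*0.353314 + p_m*2.665811 + p_d*7.393619] = 3.047669
  V(1,+1) = exp(-r*dt) * [p_u*0.000000 + p_m*0.353314 + p_d*2.665811] = 0.673092
  V(0,+0) = exp(-r*dt) * [p_u*0.673092 + p_m*3.047669 + p_d*7.375972] = 3.352572


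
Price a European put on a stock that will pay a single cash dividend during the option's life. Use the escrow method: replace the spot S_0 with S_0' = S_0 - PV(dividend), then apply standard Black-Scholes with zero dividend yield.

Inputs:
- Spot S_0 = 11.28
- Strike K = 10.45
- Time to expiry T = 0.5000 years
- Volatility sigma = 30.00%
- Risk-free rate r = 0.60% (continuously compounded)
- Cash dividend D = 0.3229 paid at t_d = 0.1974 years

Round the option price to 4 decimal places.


Answer: Price = 0.6587

Derivation:
PV(D) = D * exp(-r * t_d) = 0.3229 * 0.99881630 = 0.32251778
S_0' = S_0 - PV(D) = 11.2800 - 0.32251778 = 10.95748222
d1 = (ln(S_0'/K) + (r + sigma^2/2)*T) / (sigma*sqrt(T)) = 0.34375078
d2 = d1 - sigma*sqrt(T) = 0.13161874
exp(-rT) = 0.99700450
N(-d1) = 0.36551686; N(-d2) = 0.44764293
P = K * exp(-rT) * N(-d2) - S_0' * N(-d1) = 10.4500 * 0.99700450 * 0.44764293 - 10.95748222 * 0.36551686 = 0.6587


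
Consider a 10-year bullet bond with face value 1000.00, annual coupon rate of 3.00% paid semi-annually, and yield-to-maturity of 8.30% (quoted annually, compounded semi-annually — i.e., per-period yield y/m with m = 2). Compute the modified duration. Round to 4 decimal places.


Coupon per period c = face * coupon_rate / m = 15.000000
Periods per year m = 2; per-period yield y/m = 0.041500
Number of cashflows N = 20
Cashflows (t years, CF_t, discount factor 1/(1+y/m)^(m*t), PV):
  t = 0.5000: CF_t = 15.000000, DF = 0.960154, PV = 14.402304
  t = 1.0000: CF_t = 15.000000, DF = 0.921895, PV = 13.828425
  t = 1.5000: CF_t = 15.000000, DF = 0.885161, PV = 13.277412
  t = 2.0000: CF_t = 15.000000, DF = 0.849890, PV = 12.748355
  t = 2.5000: CF_t = 15.000000, DF = 0.816025, PV = 12.240380
  t = 3.0000: CF_t = 15.000000, DF = 0.783510, PV = 11.752645
  t = 3.5000: CF_t = 15.000000, DF = 0.752290, PV = 11.284345
  t = 4.0000: CF_t = 15.000000, DF = 0.722314, PV = 10.834704
  t = 4.5000: CF_t = 15.000000, DF = 0.693532, PV = 10.402981
  t = 5.0000: CF_t = 15.000000, DF = 0.665897, PV = 9.988460
  t = 5.5000: CF_t = 15.000000, DF = 0.639364, PV = 9.590456
  t = 6.0000: CF_t = 15.000000, DF = 0.613887, PV = 9.208311
  t = 6.5000: CF_t = 15.000000, DF = 0.589426, PV = 8.841393
  t = 7.0000: CF_t = 15.000000, DF = 0.565940, PV = 8.489095
  t = 7.5000: CF_t = 15.000000, DF = 0.543389, PV = 8.150836
  t = 8.0000: CF_t = 15.000000, DF = 0.521737, PV = 7.826055
  t = 8.5000: CF_t = 15.000000, DF = 0.500948, PV = 7.514215
  t = 9.0000: CF_t = 15.000000, DF = 0.480987, PV = 7.214800
  t = 9.5000: CF_t = 15.000000, DF = 0.461821, PV = 6.927317
  t = 10.0000: CF_t = 1015.000000, DF = 0.443419, PV = 450.070509
Price P = sum_t PV_t = 644.592996
First compute Macaulay numerator sum_t t * PV_t:
  t * PV_t at t = 0.5000: 7.201152
  t * PV_t at t = 1.0000: 13.828425
  t * PV_t at t = 1.5000: 19.916118
  t * PV_t at t = 2.0000: 25.496711
  t * PV_t at t = 2.5000: 30.600949
  t * PV_t at t = 3.0000: 35.257935
  t * PV_t at t = 3.5000: 39.495206
  t * PV_t at t = 4.0000: 43.338817
  t * PV_t at t = 4.5000: 46.813413
  t * PV_t at t = 5.0000: 49.942298
  t * PV_t at t = 5.5000: 52.747506
  t * PV_t at t = 6.0000: 55.249865
  t * PV_t at t = 6.5000: 57.469054
  t * PV_t at t = 7.0000: 59.423668
  t * PV_t at t = 7.5000: 61.131269
  t * PV_t at t = 8.0000: 62.608436
  t * PV_t at t = 8.5000: 63.870824
  t * PV_t at t = 9.0000: 64.933204
  t * PV_t at t = 9.5000: 65.809509
  t * PV_t at t = 10.0000: 4500.705090
Macaulay duration D = 5355.839449 / 644.592996 = 8.308870
Modified duration = D / (1 + y/m) = 8.308870 / (1 + 0.041500) = 7.977792

Answer: Modified duration = 7.9778


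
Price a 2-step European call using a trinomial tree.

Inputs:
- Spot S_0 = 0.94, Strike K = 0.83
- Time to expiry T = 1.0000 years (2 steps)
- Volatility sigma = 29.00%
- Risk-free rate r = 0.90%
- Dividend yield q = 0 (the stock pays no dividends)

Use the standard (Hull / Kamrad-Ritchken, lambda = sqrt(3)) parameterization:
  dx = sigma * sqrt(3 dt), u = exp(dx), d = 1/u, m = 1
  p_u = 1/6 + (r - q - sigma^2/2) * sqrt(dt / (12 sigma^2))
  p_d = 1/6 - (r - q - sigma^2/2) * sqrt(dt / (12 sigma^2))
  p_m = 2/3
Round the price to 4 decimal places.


dt = T/N = 0.500000; dx = sigma*sqrt(3*dt) = 0.355176
u = exp(dx) = 1.426432; d = 1/u = 0.701050
p_u = 0.143404, p_m = 0.666667, p_d = 0.189930
Discount per step: exp(-r*dt) = 0.995510
Stock lattice S(k, j) with j the centered position index:
  k=0: S(0,+0) = 0.9400
  k=1: S(1,-1) = 0.6590; S(1,+0) = 0.9400; S(1,+1) = 1.3408
  k=2: S(2,-2) = 0.4620; S(2,-1) = 0.6590; S(2,+0) = 0.9400; S(2,+1) = 1.3408; S(2,+2) = 1.9126
Terminal payoffs V(N, j) = max(S_T - K, 0):
  V(2,-2) = 0.000000; V(2,-1) = 0.000000; V(2,+0) = 0.110000; V(2,+1) = 0.510846; V(2,+2) = 1.082625
Backward induction: V(k, j) = exp(-r*dt) * [p_u * V(k+1, j+1) + p_m * V(k+1, j) + p_d * V(k+1, j-1)]
  V(1,-1) = exp(-r*dt) * [p_u*0.110000 + p_m*0.000000 + p_d*0.000000] = 0.015704
  V(1,+0) = exp(-r*dt) * [p_u*0.510846 + p_m*0.110000 + p_d*0.000000] = 0.145932
  V(1,+1) = exp(-r*dt) * [p_u*1.082625 + p_m*0.510846 + p_d*0.110000] = 0.514388
  V(0,+0) = exp(-r*dt) * [p_u*0.514388 + p_m*0.145932 + p_d*0.015704] = 0.173254

Answer: Price = V(0,0) = 0.1733


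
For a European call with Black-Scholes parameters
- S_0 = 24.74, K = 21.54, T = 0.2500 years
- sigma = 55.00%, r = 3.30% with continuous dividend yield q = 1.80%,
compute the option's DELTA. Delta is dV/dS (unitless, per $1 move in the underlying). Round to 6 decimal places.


Answer: Delta = 0.740365

Derivation:
d1 = 0.6548079827; d2 = 0.3798079827
phi(d1) = 0.3219608643; exp(-qT) = 0.9955101098; exp(-rT) = 0.9917839379
N(d1) = 0.7437043048
Delta = exp(-qT) * N(d1) = 0.9955101098 * 0.7437043048 = 0.740365


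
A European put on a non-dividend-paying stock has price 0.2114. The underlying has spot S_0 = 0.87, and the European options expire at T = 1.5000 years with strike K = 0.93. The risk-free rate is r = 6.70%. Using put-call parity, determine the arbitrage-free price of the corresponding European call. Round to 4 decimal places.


Put-call parity: C - P = S_0 * exp(-qT) - K * exp(-rT).
S_0 * exp(-qT) = 0.8700 * 1.00000000 = 0.87000000
K * exp(-rT) = 0.9300 * 0.90438511 = 0.84107815
C = P + S*exp(-qT) - K*exp(-rT)
C = 0.2114 + 0.87000000 - 0.84107815 = 0.2403

Answer: Call price = 0.2403


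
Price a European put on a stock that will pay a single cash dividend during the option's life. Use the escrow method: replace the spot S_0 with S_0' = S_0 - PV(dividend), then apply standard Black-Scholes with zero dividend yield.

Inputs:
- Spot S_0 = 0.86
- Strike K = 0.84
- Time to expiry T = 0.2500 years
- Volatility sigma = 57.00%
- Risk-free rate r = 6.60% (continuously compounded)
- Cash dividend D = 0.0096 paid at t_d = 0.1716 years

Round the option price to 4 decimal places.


Answer: Price = 0.0834

Derivation:
PV(D) = D * exp(-r * t_d) = 0.0096 * 0.98873829 = 0.00949189
S_0' = S_0 - PV(D) = 0.8600 - 0.00949189 = 0.85050811
d1 = (ln(S_0'/K) + (r + sigma^2/2)*T) / (sigma*sqrt(T)) = 0.24401599
d2 = d1 - sigma*sqrt(T) = -0.04098401
exp(-rT) = 0.98363538
N(-d1) = 0.40360922; N(-d2) = 0.51634568
P = K * exp(-rT) * N(-d2) - S_0' * N(-d1) = 0.8400 * 0.98363538 * 0.51634568 - 0.85050811 * 0.40360922 = 0.0834


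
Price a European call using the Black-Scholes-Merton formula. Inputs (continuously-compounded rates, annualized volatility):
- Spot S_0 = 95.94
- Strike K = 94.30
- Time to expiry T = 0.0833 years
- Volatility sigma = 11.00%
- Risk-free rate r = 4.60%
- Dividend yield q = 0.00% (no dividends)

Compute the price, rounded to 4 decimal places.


Answer: Price = 2.4583

Derivation:
d1 = (ln(S/K) + (r - q + 0.5*sigma^2) * T) / (sigma * sqrt(T)) = 0.67965322
d2 = d1 - sigma * sqrt(T) = 0.64790530
exp(-rT) = 0.99617553; exp(-qT) = 1.00000000
C = S_0 * exp(-qT) * N(d1) - K * exp(-rT) * N(d2)
N(d1) = 0.75163797; N(d2) = 0.74147690
C = 95.9400 * 1.00000000 * 0.75163797 - 94.3000 * 0.99617553 * 0.74147690 = 2.4583


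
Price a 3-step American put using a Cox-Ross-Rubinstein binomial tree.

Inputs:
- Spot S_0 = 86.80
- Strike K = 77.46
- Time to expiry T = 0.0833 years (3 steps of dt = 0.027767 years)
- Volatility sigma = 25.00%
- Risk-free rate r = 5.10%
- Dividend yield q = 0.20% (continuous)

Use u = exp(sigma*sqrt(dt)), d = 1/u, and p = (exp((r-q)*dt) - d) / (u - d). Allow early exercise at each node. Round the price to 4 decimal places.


Answer: Price = V(0,0) = 0.1030

Derivation:
dt = T/N = 0.027767
u = exp(sigma*sqrt(dt)) = 1.042538; d = 1/u = 0.959197
p = (exp((r-q)*dt) - d) / (u - d) = 0.505923
Discount per step: exp(-r*dt) = 0.998585
Stock lattice S(k, i) with i counting down-moves:
  k=0: S(0,0) = 86.8000
  k=1: S(1,0) = 90.4923; S(1,1) = 83.2583
  k=2: S(2,0) = 94.3417; S(2,1) = 86.8000; S(2,2) = 79.8612
  k=3: S(3,0) = 98.3548; S(3,1) = 90.4923; S(3,2) = 83.2583; S(3,3) = 76.6026
Terminal payoffs V(N, i) = max(K - S_T, 0):
  V(3,0) = 0.000000; V(3,1) = 0.000000; V(3,2) = 0.000000; V(3,3) = 0.857354
Backward induction: V(k, i) = exp(-r*dt) * [p * V(k+1, i) + (1-p) * V(k+1, i+1)]; then take max(V_cont, immediate exercise) for American.
  V(2,0) = exp(-r*dt) * [p*0.000000 + (1-p)*0.000000] = 0.000000; exercise = 0.000000; V(2,0) = max -> 0.000000
  V(2,1) = exp(-r*dt) * [p*0.000000 + (1-p)*0.000000] = 0.000000; exercise = 0.000000; V(2,1) = max -> 0.000000
  V(2,2) = exp(-r*dt) * [p*0.000000 + (1-p)*0.857354] = 0.422999; exercise = 0.000000; V(2,2) = max -> 0.422999
  V(1,0) = exp(-r*dt) * [p*0.000000 + (1-p)*0.000000] = 0.000000; exercise = 0.000000; V(1,0) = max -> 0.000000
  V(1,1) = exp(-r*dt) * [p*0.000000 + (1-p)*0.422999] = 0.208698; exercise = 0.000000; V(1,1) = max -> 0.208698
  V(0,0) = exp(-r*dt) * [p*0.000000 + (1-p)*0.208698] = 0.102967; exercise = 0.000000; V(0,0) = max -> 0.102967


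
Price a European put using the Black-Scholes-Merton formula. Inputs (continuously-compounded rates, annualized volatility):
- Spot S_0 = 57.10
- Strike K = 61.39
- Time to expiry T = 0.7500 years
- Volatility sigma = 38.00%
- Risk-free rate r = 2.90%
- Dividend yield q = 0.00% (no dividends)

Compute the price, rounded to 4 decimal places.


Answer: Price = 9.2313

Derivation:
d1 = (ln(S/K) + (r - q + 0.5*sigma^2) * T) / (sigma * sqrt(T)) = 0.01050523
d2 = d1 - sigma * sqrt(T) = -0.31858443
exp(-rT) = 0.97848483; exp(-qT) = 1.00000000
P = K * exp(-rT) * N(-d2) - S_0 * exp(-qT) * N(-d1)
N(-d1) = 0.49580910; N(-d2) = 0.62497917
P = 61.3900 * 0.97848483 * 0.62497917 - 57.1000 * 1.00000000 * 0.49580910 = 9.2313


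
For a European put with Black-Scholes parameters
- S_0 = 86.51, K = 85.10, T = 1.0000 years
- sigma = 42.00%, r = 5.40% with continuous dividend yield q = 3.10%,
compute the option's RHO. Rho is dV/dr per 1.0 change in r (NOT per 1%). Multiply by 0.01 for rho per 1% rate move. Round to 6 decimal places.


d1 = 0.3038880443; d2 = -0.1161119557
phi(d1) = 0.3809403397; exp(-qT) = 0.9694755731; exp(-rT) = 0.9474321065
N(-d2) = 0.5462180932
Rho = -K*T*exp(-rT)*N(-d2) = -85.1000 * 1.0000 * 0.9474321065 * 0.5462180932 = -44.039638

Answer: Rho = -44.039638


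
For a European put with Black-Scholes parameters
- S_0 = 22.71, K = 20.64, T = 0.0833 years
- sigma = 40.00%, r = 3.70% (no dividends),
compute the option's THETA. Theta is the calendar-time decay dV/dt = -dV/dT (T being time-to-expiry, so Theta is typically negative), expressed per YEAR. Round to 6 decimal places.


Answer: Theta = -3.979064

Derivation:
d1 = 0.9122848949; d2 = 0.7968379374
phi(d1) = 0.2631396503; exp(-qT) = 1.0000000000; exp(-rT) = 0.9969226448
Theta = -S*exp(-qT)*phi(d1)*sigma/(2*sqrt(T)) + r*K*exp(-rT)*N(-d2) - q*S*exp(-qT)*N(-d1)
N(-d1) = 0.1808093819; N(-d2) = 0.2127725795; sqrt(T) = 0.2886173938
Term 1 = -22.7100 * 1.0000000000 * 0.2631396503 * 0.4000 / (2 * 0.2886173938) = -4.1410542723
Term 2 = 0.0370 * 20.6400 * 0.9969226448 * 0.2127725795 = 0.1619901236
Term 3 = 0 (no dividend yield, q = 0)
Theta = -4.1410542723 + (0.1619901236) + (0.0000000000) = -3.979064


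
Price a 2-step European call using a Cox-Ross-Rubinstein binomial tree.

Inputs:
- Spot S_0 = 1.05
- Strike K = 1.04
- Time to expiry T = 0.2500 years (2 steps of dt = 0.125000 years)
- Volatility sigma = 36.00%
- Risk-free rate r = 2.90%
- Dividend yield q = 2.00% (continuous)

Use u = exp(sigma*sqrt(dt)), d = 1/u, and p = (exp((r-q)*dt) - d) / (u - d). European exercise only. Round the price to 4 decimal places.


dt = T/N = 0.125000
u = exp(sigma*sqrt(dt)) = 1.135734; d = 1/u = 0.880488
p = (exp((r-q)*dt) - d) / (u - d) = 0.472633
Discount per step: exp(-r*dt) = 0.996382
Stock lattice S(k, i) with i counting down-moves:
  k=0: S(0,0) = 1.0500
  k=1: S(1,0) = 1.1925; S(1,1) = 0.9245
  k=2: S(2,0) = 1.3544; S(2,1) = 1.0500; S(2,2) = 0.8140
Terminal payoffs V(N, i) = max(S_T - K, 0):
  V(2,0) = 0.314387; V(2,1) = 0.010000; V(2,2) = 0.000000
Backward induction: V(k, i) = exp(-r*dt) * [p * V(k+1, i) + (1-p) * V(k+1, i+1)].
  V(1,0) = exp(-r*dt) * [p*0.314387 + (1-p)*0.010000] = 0.153306
  V(1,1) = exp(-r*dt) * [p*0.010000 + (1-p)*0.000000] = 0.004709
  V(0,0) = exp(-r*dt) * [p*0.153306 + (1-p)*0.004709] = 0.074670

Answer: Price = V(0,0) = 0.0747


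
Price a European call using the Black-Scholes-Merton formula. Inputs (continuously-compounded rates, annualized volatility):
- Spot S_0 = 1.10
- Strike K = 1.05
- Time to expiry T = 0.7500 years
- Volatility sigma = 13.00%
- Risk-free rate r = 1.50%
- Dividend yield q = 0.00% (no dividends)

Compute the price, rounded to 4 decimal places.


Answer: Price = 0.0850

Derivation:
d1 = (ln(S/K) + (r - q + 0.5*sigma^2) * T) / (sigma * sqrt(T)) = 0.56942294
d2 = d1 - sigma * sqrt(T) = 0.45683964
exp(-rT) = 0.98881304; exp(-qT) = 1.00000000
C = S_0 * exp(-qT) * N(d1) - K * exp(-rT) * N(d2)
N(d1) = 0.71546543; N(d2) = 0.67610685
C = 1.1000 * 1.00000000 * 0.71546543 - 1.0500 * 0.98881304 * 0.67610685 = 0.0850


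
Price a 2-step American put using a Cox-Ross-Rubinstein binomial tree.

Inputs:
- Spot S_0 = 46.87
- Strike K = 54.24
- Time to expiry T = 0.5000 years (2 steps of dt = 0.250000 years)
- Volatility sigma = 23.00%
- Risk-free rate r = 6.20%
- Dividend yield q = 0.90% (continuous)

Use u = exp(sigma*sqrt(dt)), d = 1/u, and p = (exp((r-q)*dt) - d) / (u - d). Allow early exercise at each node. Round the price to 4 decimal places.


Answer: Price = V(0,0) = 7.5576

Derivation:
dt = T/N = 0.250000
u = exp(sigma*sqrt(dt)) = 1.121873; d = 1/u = 0.891366
p = (exp((r-q)*dt) - d) / (u - d) = 0.529146
Discount per step: exp(-r*dt) = 0.984620
Stock lattice S(k, i) with i counting down-moves:
  k=0: S(0,0) = 46.8700
  k=1: S(1,0) = 52.5822; S(1,1) = 41.7783
  k=2: S(2,0) = 58.9906; S(2,1) = 46.8700; S(2,2) = 37.2398
Terminal payoffs V(N, i) = max(K - S_T, 0):
  V(2,0) = 0.000000; V(2,1) = 7.370000; V(2,2) = 17.000210
Backward induction: V(k, i) = exp(-r*dt) * [p * V(k+1, i) + (1-p) * V(k+1, i+1)]; then take max(V_cont, immediate exercise) for American.
  V(1,0) = exp(-r*dt) * [p*0.000000 + (1-p)*7.370000] = 3.416820; exercise = 1.657792; V(1,0) = max -> 3.416820
  V(1,1) = exp(-r*dt) * [p*7.370000 + (1-p)*17.000210] = 11.721326; exercise = 12.461669; V(1,1) = max -> 12.461669
  V(0,0) = exp(-r*dt) * [p*3.416820 + (1-p)*12.461669] = 7.557568; exercise = 7.370000; V(0,0) = max -> 7.557568


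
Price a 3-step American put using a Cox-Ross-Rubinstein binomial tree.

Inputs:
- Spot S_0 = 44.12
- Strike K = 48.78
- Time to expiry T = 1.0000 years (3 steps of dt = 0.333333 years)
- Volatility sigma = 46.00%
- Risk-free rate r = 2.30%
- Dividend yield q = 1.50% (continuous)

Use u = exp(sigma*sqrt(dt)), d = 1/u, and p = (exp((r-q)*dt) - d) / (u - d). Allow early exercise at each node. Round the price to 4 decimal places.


dt = T/N = 0.333333
u = exp(sigma*sqrt(dt)) = 1.304189; d = 1/u = 0.766760
p = (exp((r-q)*dt) - d) / (u - d) = 0.438961
Discount per step: exp(-r*dt) = 0.992363
Stock lattice S(k, i) with i counting down-moves:
  k=0: S(0,0) = 44.1200
  k=1: S(1,0) = 57.5408; S(1,1) = 33.8295
  k=2: S(2,0) = 75.0441; S(2,1) = 44.1200; S(2,2) = 25.9391
  k=3: S(3,0) = 97.8716; S(3,1) = 57.5408; S(3,2) = 33.8295; S(3,3) = 19.8891
Terminal payoffs V(N, i) = max(K - S_T, 0):
  V(3,0) = 0.000000; V(3,1) = 0.000000; V(3,2) = 14.950538; V(3,3) = 28.890940
Backward induction: V(k, i) = exp(-r*dt) * [p * V(k+1, i) + (1-p) * V(k+1, i+1)]; then take max(V_cont, immediate exercise) for American.
  V(2,0) = exp(-r*dt) * [p*0.000000 + (1-p)*0.000000] = 0.000000; exercise = 0.000000; V(2,0) = max -> 0.000000
  V(2,1) = exp(-r*dt) * [p*0.000000 + (1-p)*14.950538] = 8.323778; exercise = 4.660000; V(2,1) = max -> 8.323778
  V(2,2) = exp(-r*dt) * [p*14.950538 + (1-p)*28.890940] = 22.597736; exercise = 22.840914; V(2,2) = max -> 22.840914
  V(1,0) = exp(-r*dt) * [p*0.000000 + (1-p)*8.323778] = 4.634300; exercise = 0.000000; V(1,0) = max -> 4.634300
  V(1,1) = exp(-r*dt) * [p*8.323778 + (1-p)*22.840914] = 16.342685; exercise = 14.950538; V(1,1) = max -> 16.342685
  V(0,0) = exp(-r*dt) * [p*4.634300 + (1-p)*16.342685] = 11.117601; exercise = 4.660000; V(0,0) = max -> 11.117601

Answer: Price = V(0,0) = 11.1176


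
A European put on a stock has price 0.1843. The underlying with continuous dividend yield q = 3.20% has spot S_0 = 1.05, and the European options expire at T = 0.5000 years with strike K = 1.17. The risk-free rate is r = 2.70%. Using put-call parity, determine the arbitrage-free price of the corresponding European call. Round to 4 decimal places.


Answer: Call price = 0.0633

Derivation:
Put-call parity: C - P = S_0 * exp(-qT) - K * exp(-rT).
S_0 * exp(-qT) = 1.0500 * 0.98412732 = 1.03333369
K * exp(-rT) = 1.1700 * 0.98659072 = 1.15431114
C = P + S*exp(-qT) - K*exp(-rT)
C = 0.1843 + 1.03333369 - 1.15431114 = 0.0633


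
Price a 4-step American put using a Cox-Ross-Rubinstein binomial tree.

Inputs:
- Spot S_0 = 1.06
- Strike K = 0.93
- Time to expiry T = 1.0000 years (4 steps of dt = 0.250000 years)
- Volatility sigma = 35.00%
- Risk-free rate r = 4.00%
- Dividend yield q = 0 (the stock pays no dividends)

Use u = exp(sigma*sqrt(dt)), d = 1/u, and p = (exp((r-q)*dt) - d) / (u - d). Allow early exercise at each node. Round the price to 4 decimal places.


Answer: Price = V(0,0) = 0.0751

Derivation:
dt = T/N = 0.250000
u = exp(sigma*sqrt(dt)) = 1.191246; d = 1/u = 0.839457
p = (exp((r-q)*dt) - d) / (u - d) = 0.484930
Discount per step: exp(-r*dt) = 0.990050
Stock lattice S(k, i) with i counting down-moves:
  k=0: S(0,0) = 1.0600
  k=1: S(1,0) = 1.2627; S(1,1) = 0.8898
  k=2: S(2,0) = 1.5042; S(2,1) = 1.0600; S(2,2) = 0.7470
  k=3: S(3,0) = 1.7919; S(3,1) = 1.2627; S(3,2) = 0.8898; S(3,3) = 0.6270
  k=4: S(4,0) = 2.1346; S(4,1) = 1.5042; S(4,2) = 1.0600; S(4,3) = 0.7470; S(4,4) = 0.5264
Terminal payoffs V(N, i) = max(K - S_T, 0):
  V(4,0) = 0.000000; V(4,1) = 0.000000; V(4,2) = 0.000000; V(4,3) = 0.183031; V(4,4) = 0.403620
Backward induction: V(k, i) = exp(-r*dt) * [p * V(k+1, i) + (1-p) * V(k+1, i+1)]; then take max(V_cont, immediate exercise) for American.
  V(3,0) = exp(-r*dt) * [p*0.000000 + (1-p)*0.000000] = 0.000000; exercise = 0.000000; V(3,0) = max -> 0.000000
  V(3,1) = exp(-r*dt) * [p*0.000000 + (1-p)*0.000000] = 0.000000; exercise = 0.000000; V(3,1) = max -> 0.000000
  V(3,2) = exp(-r*dt) * [p*0.000000 + (1-p)*0.183031] = 0.093336; exercise = 0.040176; V(3,2) = max -> 0.093336
  V(3,3) = exp(-r*dt) * [p*0.183031 + (1-p)*0.403620] = 0.293698; exercise = 0.302951; V(3,3) = max -> 0.302951
  V(2,0) = exp(-r*dt) * [p*0.000000 + (1-p)*0.000000] = 0.000000; exercise = 0.000000; V(2,0) = max -> 0.000000
  V(2,1) = exp(-r*dt) * [p*0.000000 + (1-p)*0.093336] = 0.047596; exercise = 0.000000; V(2,1) = max -> 0.047596
  V(2,2) = exp(-r*dt) * [p*0.093336 + (1-p)*0.302951] = 0.199299; exercise = 0.183031; V(2,2) = max -> 0.199299
  V(1,0) = exp(-r*dt) * [p*0.000000 + (1-p)*0.047596] = 0.024271; exercise = 0.000000; V(1,0) = max -> 0.024271
  V(1,1) = exp(-r*dt) * [p*0.047596 + (1-p)*0.199299] = 0.124483; exercise = 0.040176; V(1,1) = max -> 0.124483
  V(0,0) = exp(-r*dt) * [p*0.024271 + (1-p)*0.124483] = 0.075132; exercise = 0.000000; V(0,0) = max -> 0.075132


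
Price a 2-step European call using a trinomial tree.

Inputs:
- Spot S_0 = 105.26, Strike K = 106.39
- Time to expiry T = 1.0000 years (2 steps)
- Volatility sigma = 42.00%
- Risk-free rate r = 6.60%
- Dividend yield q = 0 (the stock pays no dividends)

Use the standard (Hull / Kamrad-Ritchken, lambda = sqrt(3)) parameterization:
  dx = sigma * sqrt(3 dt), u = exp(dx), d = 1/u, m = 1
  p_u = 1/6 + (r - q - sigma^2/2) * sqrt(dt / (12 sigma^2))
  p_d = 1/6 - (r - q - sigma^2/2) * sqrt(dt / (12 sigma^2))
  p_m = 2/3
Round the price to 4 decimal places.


dt = T/N = 0.500000; dx = sigma*sqrt(3*dt) = 0.514393
u = exp(dx) = 1.672623; d = 1/u = 0.597863
p_u = 0.155877, p_m = 0.666667, p_d = 0.177456
Discount per step: exp(-r*dt) = 0.967539
Stock lattice S(k, j) with j the centered position index:
  k=0: S(0,+0) = 105.2600
  k=1: S(1,-1) = 62.9311; S(1,+0) = 105.2600; S(1,+1) = 176.0603
  k=2: S(2,-2) = 37.6242; S(2,-1) = 62.9311; S(2,+0) = 105.2600; S(2,+1) = 176.0603; S(2,+2) = 294.4824
Terminal payoffs V(N, j) = max(S_T - K, 0):
  V(2,-2) = 0.000000; V(2,-1) = 0.000000; V(2,+0) = 0.000000; V(2,+1) = 69.670261; V(2,+2) = 188.092380
Backward induction: V(k, j) = exp(-r*dt) * [p_u * V(k+1, j+1) + p_m * V(k+1, j) + p_d * V(k+1, j-1)]
  V(1,-1) = exp(-r*dt) * [p_u*0.000000 + p_m*0.000000 + p_d*0.000000] = 0.000000
  V(1,+0) = exp(-r*dt) * [p_u*69.670261 + p_m*0.000000 + p_d*0.000000] = 10.507477
  V(1,+1) = exp(-r*dt) * [p_u*188.092380 + p_m*69.670261 + p_d*0.000000] = 73.306684
  V(0,+0) = exp(-r*dt) * [p_u*73.306684 + p_m*10.507477 + p_d*0.000000] = 17.833505

Answer: Price = V(0,0) = 17.8335
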